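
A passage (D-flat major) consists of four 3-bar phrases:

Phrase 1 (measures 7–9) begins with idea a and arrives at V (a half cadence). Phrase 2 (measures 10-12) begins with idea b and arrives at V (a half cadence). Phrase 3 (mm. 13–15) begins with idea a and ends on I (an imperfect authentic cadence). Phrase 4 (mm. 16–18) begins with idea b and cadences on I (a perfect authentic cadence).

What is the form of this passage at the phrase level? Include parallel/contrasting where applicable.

Four phrases in two halves: the first half (mm. 7-12) ends with a half cadence, the second (bars 13-18) with a perfect authentic cadence — a large antecedent–consequent pair, i.e. a double period.
Phrase 3 begins with the same material as phrase 1, making it parallel.

parallel double period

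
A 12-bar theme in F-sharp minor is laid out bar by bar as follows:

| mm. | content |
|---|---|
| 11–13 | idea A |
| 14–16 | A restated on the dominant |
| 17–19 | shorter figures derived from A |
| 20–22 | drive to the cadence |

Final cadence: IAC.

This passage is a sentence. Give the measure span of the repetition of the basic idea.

measures 14–16

The presentation of a sentence is the basic idea (measures 11-13) plus its repetition (bars 14–16); the repetition of the basic idea is therefore mm. 14-16.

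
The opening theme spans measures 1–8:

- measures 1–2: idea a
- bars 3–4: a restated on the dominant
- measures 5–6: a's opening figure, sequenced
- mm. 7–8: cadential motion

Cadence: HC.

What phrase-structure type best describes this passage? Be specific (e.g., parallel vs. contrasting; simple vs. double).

Basic idea (mm. 1-2) + its repetition (mm. 3–4) form the presentation; fragmentation and cadence (mm. 5–8) form the continuation — the 8-bar whole is a sentence.

sentence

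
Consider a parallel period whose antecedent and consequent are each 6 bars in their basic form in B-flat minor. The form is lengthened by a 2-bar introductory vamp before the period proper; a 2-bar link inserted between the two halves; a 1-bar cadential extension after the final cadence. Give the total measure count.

Basic parallel period: 6 + 6 = 12 bars.
12 (basic form) + 2 (introduction) + 2 (link) + 1 (cadential extension) = 17.

17 measures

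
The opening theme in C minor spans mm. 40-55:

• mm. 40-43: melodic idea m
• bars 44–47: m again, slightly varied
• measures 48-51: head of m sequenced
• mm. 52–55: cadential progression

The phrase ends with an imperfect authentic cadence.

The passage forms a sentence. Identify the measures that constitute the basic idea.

The presentation of a sentence is the basic idea (mm. 40–43) plus its repetition (mm. 44–47); the basic idea is therefore bars 40–43.

measures 40–43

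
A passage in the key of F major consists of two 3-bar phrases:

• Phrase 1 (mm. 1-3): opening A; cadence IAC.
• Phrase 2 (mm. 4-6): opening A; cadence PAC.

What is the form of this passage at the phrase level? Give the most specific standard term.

Phrase 1 ends with an imperfect authentic cadence (weaker) and phrase 2 with a perfect authentic cadence (stronger): antecedent + consequent = a period.
The two phrases open with the same material (A / A), so the period is parallel.

parallel period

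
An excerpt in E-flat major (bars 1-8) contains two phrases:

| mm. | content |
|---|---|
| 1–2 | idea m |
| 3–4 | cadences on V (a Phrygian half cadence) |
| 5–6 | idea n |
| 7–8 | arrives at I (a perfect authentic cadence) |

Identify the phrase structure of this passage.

contrasting period

Phrase 1 ends with a Phrygian half cadence (weaker) and phrase 2 with a perfect authentic cadence (stronger): antecedent + consequent = a period.
The two phrases open with different material (m / n), so the period is contrasting.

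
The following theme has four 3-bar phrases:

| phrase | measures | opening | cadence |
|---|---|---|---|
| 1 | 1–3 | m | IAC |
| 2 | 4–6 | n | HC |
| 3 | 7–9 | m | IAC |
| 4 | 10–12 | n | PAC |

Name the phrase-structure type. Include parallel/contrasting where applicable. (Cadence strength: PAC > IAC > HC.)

parallel double period

Four phrases in two halves: the first half (bars 1–6) ends with a half cadence, the second (mm. 7–12) with a perfect authentic cadence — a large antecedent–consequent pair, i.e. a double period.
Phrase 3 begins with the same material as phrase 1, making it parallel.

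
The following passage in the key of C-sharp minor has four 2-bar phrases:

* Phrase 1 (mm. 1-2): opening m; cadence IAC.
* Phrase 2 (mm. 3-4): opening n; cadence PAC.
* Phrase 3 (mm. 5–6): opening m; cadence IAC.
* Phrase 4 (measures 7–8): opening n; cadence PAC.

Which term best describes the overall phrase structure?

The cadence pattern IAC–PAC–IAC–PAC is weak–strong twice, and phrases 3–4 restate phrases 1–2: a period heard twice, not a double period (which would end weakly at phrase 2).

repeated period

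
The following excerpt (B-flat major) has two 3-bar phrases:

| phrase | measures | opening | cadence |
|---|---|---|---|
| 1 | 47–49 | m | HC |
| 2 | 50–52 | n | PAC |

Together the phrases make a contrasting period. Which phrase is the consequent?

phrase 2

The phrase ending with the weaker cadence (half cadence) is the antecedent; the one ending more conclusively (perfect authentic cadence) is the consequent. The consequent is phrase 2.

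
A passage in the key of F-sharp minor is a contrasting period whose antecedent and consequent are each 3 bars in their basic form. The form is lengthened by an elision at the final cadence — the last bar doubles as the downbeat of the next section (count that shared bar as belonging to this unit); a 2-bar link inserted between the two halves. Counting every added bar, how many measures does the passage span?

Basic contrasting period: 3 + 3 = 6 bars.
6 (basic form) + 2 (link) = 8.
The elision shares a bar with the next section but does not change this unit's count.

8 measures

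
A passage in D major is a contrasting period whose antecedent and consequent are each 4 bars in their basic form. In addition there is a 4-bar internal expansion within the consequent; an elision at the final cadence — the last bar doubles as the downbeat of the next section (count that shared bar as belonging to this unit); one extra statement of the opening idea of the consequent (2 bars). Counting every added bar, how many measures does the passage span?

14 measures

Basic contrasting period: 4 + 4 = 8 bars.
8 (basic form) + 4 (internal expansion) + 2 (extra statement) = 14.
The elision shares a bar with the next section but does not change this unit's count.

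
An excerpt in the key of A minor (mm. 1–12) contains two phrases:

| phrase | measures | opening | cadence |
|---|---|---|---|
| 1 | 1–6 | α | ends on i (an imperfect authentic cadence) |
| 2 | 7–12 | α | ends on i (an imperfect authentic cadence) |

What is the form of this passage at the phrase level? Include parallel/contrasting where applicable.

Both phrases have the same opening (α) and the same cadence (imperfect authentic cadence): the second is a restatement, not a consequent, so this is a repeated phrase rather than a period.

repeated phrase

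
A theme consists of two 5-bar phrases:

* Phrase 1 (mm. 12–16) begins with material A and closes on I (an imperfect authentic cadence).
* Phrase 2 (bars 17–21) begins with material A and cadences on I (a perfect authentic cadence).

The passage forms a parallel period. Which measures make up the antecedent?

The phrase ending with the weaker cadence (imperfect authentic cadence) is the antecedent; the one ending more conclusively (perfect authentic cadence) is the consequent. The antecedent is measures 12–16.

measures 12–16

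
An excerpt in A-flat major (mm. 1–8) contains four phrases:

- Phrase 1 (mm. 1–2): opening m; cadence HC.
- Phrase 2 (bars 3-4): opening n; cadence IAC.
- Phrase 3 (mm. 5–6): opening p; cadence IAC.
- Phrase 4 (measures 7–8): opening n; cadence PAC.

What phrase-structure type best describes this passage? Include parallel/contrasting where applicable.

contrasting double period

Four phrases in two halves: the first half (bars 1–4) ends with an imperfect authentic cadence, the second (bars 5-8) with a perfect authentic cadence — a large antecedent–consequent pair, i.e. a double period.
Phrase 3 begins with different material from phrase 1, making it contrasting.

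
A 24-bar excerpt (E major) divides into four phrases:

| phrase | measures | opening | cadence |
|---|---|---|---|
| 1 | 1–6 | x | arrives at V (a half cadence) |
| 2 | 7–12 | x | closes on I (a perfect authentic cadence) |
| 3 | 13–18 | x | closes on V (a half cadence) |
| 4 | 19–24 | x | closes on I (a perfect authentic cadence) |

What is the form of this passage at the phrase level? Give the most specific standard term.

The cadence pattern HC–PAC–HC–PAC is weak–strong twice, and phrases 3–4 restate phrases 1–2: a period heard twice, not a double period (which would end weakly at phrase 2).

repeated period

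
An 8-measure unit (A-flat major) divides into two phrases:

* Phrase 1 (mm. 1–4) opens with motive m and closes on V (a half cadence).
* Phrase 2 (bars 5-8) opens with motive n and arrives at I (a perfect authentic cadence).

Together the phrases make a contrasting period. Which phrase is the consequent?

phrase 2

The phrase ending with the weaker cadence (half cadence) is the antecedent; the one ending more conclusively (perfect authentic cadence) is the consequent. The consequent is phrase 2.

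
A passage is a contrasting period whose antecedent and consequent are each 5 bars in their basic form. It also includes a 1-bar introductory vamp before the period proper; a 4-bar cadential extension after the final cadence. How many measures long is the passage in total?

Basic contrasting period: 5 + 5 = 10 bars.
10 (basic form) + 1 (introduction) + 4 (cadential extension) = 15.

15 measures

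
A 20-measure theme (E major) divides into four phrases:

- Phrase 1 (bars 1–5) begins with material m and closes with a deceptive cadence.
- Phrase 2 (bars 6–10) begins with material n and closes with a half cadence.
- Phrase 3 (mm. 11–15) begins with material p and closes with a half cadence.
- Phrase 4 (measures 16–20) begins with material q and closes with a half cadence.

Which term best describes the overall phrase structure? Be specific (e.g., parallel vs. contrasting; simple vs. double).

phrase group

Phrase 4 ends with a half cadence, no stronger than phrase 2's half cadence, so the four phrases do not form a double period; nor do phrases 3–4 duplicate 1–2, so it is not a repeated period. With no phrase reaching a conclusive cadence, the passage is a phrase group.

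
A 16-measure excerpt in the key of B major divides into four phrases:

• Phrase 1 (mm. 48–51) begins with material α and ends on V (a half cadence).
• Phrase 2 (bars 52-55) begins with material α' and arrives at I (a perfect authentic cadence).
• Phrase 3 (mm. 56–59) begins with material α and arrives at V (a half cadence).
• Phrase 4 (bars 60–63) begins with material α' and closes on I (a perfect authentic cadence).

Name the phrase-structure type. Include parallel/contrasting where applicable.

The cadence pattern HC–PAC–HC–PAC is weak–strong twice, and phrases 3–4 restate phrases 1–2: a period heard twice, not a double period (which would end weakly at phrase 2).

repeated period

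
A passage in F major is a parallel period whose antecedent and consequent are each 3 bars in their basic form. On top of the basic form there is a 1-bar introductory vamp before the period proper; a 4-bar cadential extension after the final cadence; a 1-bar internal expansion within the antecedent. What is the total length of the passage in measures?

12 measures

Basic parallel period: 3 + 3 = 6 bars.
6 (basic form) + 1 (introduction) + 4 (cadential extension) + 1 (internal expansion) = 12.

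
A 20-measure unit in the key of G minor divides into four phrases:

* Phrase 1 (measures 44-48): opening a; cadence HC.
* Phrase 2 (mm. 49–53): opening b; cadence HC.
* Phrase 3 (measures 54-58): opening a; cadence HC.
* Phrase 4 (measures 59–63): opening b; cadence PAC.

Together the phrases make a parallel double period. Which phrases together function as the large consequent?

phrases 3 and 4

In a double period the first pair of phrases (ending half cadence) is the large antecedent and the second pair (ending perfect authentic cadence) is the large consequent; the consequent is phrases 3 and 4.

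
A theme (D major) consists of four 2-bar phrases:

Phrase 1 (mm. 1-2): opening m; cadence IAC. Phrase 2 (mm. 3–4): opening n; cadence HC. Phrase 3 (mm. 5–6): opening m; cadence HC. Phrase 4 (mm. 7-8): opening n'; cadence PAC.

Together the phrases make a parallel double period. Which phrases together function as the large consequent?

In a double period the first pair of phrases (ending half cadence) is the large antecedent and the second pair (ending perfect authentic cadence) is the large consequent; the consequent is phrases 3 and 4.

phrases 3 and 4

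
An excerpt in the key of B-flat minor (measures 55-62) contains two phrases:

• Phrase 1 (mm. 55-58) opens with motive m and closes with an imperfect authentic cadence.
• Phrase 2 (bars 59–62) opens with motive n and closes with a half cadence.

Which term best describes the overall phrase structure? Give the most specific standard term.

The second phrase closes with a half cadence, which is not stronger than the first phrase's imperfect authentic cadence; without a weak→strong cadential pair there is no antecedent–consequent relationship, so this is a phrase group rather than a period.

phrase group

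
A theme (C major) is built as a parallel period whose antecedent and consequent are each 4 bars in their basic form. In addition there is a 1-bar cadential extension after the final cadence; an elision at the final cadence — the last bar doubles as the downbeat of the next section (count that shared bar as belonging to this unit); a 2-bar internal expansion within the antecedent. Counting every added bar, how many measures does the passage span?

11 measures

Basic parallel period: 4 + 4 = 8 bars.
8 (basic form) + 1 (cadential extension) + 2 (internal expansion) = 11.
The elision shares a bar with the next section but does not change this unit's count.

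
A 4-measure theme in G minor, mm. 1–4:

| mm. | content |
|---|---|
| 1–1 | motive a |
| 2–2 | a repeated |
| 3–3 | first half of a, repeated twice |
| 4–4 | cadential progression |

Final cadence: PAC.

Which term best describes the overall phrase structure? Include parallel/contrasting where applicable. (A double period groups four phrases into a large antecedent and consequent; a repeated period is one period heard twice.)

sentence

Basic idea (measure 1) + its repetition (m. 2) form the presentation; fragmentation and cadence (bars 3–4) form the continuation — the 4-bar whole is a sentence.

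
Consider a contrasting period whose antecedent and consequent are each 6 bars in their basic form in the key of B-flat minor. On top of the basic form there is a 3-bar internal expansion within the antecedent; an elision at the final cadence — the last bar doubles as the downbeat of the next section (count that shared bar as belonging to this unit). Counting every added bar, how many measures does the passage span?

15 measures

Basic contrasting period: 6 + 6 = 12 bars.
12 (basic form) + 3 (internal expansion) = 15.
The elision shares a bar with the next section but does not change this unit's count.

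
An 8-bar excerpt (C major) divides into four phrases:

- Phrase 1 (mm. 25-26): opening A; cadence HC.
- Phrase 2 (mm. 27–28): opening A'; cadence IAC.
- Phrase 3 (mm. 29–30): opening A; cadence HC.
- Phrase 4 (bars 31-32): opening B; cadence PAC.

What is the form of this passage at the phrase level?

parallel double period

Four phrases in two halves: the first half (measures 25–28) ends with an imperfect authentic cadence, the second (bars 29–32) with a perfect authentic cadence — a large antecedent–consequent pair, i.e. a double period.
Phrase 3 begins with the same material as phrase 1, making it parallel.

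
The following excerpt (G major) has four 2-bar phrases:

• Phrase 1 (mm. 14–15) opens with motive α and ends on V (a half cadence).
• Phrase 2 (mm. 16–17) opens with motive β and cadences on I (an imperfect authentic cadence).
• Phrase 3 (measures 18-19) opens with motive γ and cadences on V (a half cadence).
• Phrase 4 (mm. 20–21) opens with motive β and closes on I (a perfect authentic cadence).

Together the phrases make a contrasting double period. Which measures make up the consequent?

In a double period the first pair of phrases (ending imperfect authentic cadence) is the large antecedent and the second pair (ending perfect authentic cadence) is the large consequent; the consequent is measures 18–21.

measures 18–21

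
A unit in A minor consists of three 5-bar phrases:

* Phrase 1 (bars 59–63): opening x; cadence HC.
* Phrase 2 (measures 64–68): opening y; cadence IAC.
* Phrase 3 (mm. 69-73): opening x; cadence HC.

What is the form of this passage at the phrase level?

The final phrase closes with a half cadence, which is not stronger than the preceding imperfect authentic cadence; the 3 phrases lack an overall antecedent–consequent design and so form a phrase group.

phrase group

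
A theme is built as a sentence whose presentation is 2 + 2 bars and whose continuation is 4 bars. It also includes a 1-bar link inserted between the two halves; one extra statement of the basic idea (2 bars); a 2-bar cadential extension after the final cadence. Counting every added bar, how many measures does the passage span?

13 measures

Basic sentence: 2 + 2 + 4 = 8 bars.
8 (basic form) + 1 (link) + 2 (extra statement) + 2 (cadential extension) = 13.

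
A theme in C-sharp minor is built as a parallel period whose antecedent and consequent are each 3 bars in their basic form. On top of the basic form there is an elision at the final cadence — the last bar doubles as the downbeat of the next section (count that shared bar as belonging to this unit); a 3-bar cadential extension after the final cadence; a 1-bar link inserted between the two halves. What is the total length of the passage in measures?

Basic parallel period: 3 + 3 = 6 bars.
6 (basic form) + 3 (cadential extension) + 1 (link) = 10.
The elision shares a bar with the next section but does not change this unit's count.

10 measures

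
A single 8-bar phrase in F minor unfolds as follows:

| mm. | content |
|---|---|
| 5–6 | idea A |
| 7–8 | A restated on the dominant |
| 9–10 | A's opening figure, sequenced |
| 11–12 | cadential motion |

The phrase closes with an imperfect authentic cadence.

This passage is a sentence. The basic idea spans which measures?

measures 5–6

The presentation of a sentence is the basic idea (bars 5-6) plus its repetition (mm. 7-8); the basic idea is therefore measures 5-6.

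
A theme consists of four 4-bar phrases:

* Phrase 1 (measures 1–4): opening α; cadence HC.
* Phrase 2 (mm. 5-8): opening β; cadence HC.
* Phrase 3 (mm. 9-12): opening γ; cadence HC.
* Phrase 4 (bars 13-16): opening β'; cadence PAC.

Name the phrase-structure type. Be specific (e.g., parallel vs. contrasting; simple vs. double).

Four phrases in two halves: the first half (bars 1–8) ends with a half cadence, the second (measures 9–16) with a perfect authentic cadence — a large antecedent–consequent pair, i.e. a double period.
Phrase 3 begins with different material from phrase 1, making it contrasting.

contrasting double period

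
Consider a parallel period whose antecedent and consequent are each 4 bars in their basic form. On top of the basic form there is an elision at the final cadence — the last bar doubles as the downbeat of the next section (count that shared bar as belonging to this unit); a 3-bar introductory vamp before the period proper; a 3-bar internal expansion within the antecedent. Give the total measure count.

Basic parallel period: 4 + 4 = 8 bars.
8 (basic form) + 3 (introduction) + 3 (internal expansion) = 14.
The elision shares a bar with the next section but does not change this unit's count.

14 measures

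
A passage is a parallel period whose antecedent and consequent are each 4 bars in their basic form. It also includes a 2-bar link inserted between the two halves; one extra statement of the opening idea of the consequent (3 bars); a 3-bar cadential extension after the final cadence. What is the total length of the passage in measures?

16 measures

Basic parallel period: 4 + 4 = 8 bars.
8 (basic form) + 2 (link) + 3 (extra statement) + 3 (cadential extension) = 16.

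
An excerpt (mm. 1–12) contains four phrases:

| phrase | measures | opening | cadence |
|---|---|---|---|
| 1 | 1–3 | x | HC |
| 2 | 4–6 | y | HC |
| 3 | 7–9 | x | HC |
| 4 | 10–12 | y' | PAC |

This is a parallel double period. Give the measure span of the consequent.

In a double period the first pair of phrases (ending half cadence) is the large antecedent and the second pair (ending perfect authentic cadence) is the large consequent; the consequent is measures 7–12.

measures 7–12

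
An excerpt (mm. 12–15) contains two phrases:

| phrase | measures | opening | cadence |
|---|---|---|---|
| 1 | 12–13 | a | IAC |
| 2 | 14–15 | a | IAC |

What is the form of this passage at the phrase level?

Both phrases have the same opening (a) and the same cadence (imperfect authentic cadence): the second is a restatement, not a consequent, so this is a repeated phrase rather than a period.

repeated phrase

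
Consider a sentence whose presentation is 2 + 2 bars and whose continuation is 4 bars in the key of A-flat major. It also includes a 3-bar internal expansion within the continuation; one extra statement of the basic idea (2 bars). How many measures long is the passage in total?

13 measures

Basic sentence: 2 + 2 + 4 = 8 bars.
8 (basic form) + 3 (internal expansion) + 2 (extra statement) = 13.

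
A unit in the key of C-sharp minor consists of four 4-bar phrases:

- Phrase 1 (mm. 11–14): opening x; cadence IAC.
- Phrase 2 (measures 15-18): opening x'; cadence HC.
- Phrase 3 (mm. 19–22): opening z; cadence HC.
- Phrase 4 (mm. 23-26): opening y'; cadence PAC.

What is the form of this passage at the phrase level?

Four phrases in two halves: the first half (mm. 11-18) ends with a half cadence, the second (mm. 19-26) with a perfect authentic cadence — a large antecedent–consequent pair, i.e. a double period.
Phrase 3 begins with different material from phrase 1, making it contrasting.

contrasting double period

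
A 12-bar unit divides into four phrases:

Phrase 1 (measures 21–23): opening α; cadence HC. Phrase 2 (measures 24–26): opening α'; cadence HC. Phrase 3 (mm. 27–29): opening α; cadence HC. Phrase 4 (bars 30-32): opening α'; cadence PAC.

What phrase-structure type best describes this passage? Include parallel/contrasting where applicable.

parallel double period

Four phrases in two halves: the first half (mm. 21-26) ends with a half cadence, the second (measures 27–32) with a perfect authentic cadence — a large antecedent–consequent pair, i.e. a double period.
Phrase 3 begins with the same material as phrase 1, making it parallel.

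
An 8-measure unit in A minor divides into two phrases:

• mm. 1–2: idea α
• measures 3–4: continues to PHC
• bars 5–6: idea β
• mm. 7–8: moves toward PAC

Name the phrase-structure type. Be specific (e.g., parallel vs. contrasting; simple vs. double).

contrasting period

Phrase 1 ends with a Phrygian half cadence (weaker) and phrase 2 with a perfect authentic cadence (stronger): antecedent + consequent = a period.
The two phrases open with different material (α / β), so the period is contrasting.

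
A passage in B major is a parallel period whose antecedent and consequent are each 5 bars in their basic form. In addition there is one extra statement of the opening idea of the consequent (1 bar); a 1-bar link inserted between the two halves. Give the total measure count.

12 measures

Basic parallel period: 5 + 5 = 10 bars.
10 (basic form) + 1 (extra statement) + 1 (link) = 12.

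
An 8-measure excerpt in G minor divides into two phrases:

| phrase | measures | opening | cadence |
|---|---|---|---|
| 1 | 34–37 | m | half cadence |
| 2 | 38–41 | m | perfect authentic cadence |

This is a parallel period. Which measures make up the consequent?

The phrase ending with the weaker cadence (half cadence) is the antecedent; the one ending more conclusively (perfect authentic cadence) is the consequent. The consequent is measures 38–41.

measures 38–41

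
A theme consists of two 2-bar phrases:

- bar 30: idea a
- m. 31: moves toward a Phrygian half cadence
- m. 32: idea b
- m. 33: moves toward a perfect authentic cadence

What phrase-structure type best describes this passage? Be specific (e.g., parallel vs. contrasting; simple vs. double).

Phrase 1 ends with a Phrygian half cadence (weaker) and phrase 2 with a perfect authentic cadence (stronger): antecedent + consequent = a period.
The two phrases open with different material (a / b), so the period is contrasting.

contrasting period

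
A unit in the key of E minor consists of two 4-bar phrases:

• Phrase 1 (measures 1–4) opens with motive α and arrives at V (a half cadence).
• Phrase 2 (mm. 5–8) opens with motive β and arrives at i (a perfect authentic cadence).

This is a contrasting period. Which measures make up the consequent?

measures 5–8

The phrase ending with the weaker cadence (half cadence) is the antecedent; the one ending more conclusively (perfect authentic cadence) is the consequent. The consequent is measures 5–8.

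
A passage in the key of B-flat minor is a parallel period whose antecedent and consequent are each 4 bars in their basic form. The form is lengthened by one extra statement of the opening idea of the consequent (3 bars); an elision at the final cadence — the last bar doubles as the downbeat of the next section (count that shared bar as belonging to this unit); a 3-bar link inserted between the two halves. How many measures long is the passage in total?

14 measures

Basic parallel period: 4 + 4 = 8 bars.
8 (basic form) + 3 (extra statement) + 3 (link) = 14.
The elision shares a bar with the next section but does not change this unit's count.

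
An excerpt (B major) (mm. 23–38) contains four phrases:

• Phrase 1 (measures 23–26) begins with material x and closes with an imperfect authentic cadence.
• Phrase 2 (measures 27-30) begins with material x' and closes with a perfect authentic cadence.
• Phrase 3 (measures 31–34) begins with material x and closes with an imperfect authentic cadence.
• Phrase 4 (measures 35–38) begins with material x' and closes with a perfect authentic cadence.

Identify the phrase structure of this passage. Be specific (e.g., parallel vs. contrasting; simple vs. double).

The cadence pattern IAC–PAC–IAC–PAC is weak–strong twice, and phrases 3–4 restate phrases 1–2: a period heard twice, not a double period (which would end weakly at phrase 2).

repeated period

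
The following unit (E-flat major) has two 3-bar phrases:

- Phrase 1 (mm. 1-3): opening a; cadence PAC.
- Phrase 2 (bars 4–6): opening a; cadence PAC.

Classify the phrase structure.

repeated phrase

Both phrases have the same opening (a) and the same cadence (perfect authentic cadence): the second is a restatement, not a consequent, so this is a repeated phrase rather than a period.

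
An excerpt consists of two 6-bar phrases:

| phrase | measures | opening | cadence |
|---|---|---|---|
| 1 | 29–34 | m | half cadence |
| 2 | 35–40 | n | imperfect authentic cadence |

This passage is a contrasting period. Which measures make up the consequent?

measures 35–40

The antecedent is the phrase ending with the weaker cadence (half cadence, phrase 1) and the consequent the one ending more conclusively (imperfect authentic cadence, phrase 2); the consequent is measures 35–40.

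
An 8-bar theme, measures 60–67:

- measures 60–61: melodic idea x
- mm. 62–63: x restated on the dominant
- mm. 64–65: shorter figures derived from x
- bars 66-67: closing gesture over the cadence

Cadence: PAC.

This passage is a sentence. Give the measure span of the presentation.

measures 60–63

The presentation of a sentence is the basic idea (bars 60–61) plus its repetition (bars 62–63); the presentation is therefore mm. 60–63.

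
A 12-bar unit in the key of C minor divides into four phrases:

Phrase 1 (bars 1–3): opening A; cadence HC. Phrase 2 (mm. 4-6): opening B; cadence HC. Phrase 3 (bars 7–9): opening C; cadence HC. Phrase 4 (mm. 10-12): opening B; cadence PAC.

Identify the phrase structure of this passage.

Four phrases in two halves: the first half (measures 1–6) ends with a half cadence, the second (bars 7–12) with a perfect authentic cadence — a large antecedent–consequent pair, i.e. a double period.
Phrase 3 begins with different material from phrase 1, making it contrasting.

contrasting double period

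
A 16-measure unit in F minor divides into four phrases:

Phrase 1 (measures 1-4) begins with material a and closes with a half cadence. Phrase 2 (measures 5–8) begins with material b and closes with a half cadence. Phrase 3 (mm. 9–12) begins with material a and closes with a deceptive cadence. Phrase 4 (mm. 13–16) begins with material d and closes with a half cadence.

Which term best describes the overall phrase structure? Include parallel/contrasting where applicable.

phrase group

Phrase 4 ends with a half cadence, no stronger than phrase 2's half cadence, so the four phrases do not form a double period; nor do phrases 3–4 duplicate 1–2, so it is not a repeated period. With no phrase reaching a conclusive cadence, the passage is a phrase group.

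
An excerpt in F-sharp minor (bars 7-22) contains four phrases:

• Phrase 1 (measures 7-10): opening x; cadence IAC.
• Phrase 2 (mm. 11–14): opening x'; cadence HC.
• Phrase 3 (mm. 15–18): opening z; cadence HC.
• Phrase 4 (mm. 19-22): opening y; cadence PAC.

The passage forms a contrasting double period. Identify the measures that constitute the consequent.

In a double period the four phrases pair into a large antecedent (phrases 1–2, ending half cadence) and a large consequent (phrases 3–4, ending perfect authentic cadence). The consequent spans bars 15–22.

measures 15–22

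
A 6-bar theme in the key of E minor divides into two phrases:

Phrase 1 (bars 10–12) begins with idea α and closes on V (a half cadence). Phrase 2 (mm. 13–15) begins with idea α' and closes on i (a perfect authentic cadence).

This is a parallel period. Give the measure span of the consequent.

measures 13–15

The phrase ending with the weaker cadence (half cadence) is the antecedent; the one ending more conclusively (perfect authentic cadence) is the consequent. The consequent is measures 13–15.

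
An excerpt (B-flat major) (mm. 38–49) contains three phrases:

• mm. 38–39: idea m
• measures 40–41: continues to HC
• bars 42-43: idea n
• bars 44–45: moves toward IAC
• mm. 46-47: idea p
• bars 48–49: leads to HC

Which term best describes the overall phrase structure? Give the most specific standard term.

The final phrase closes with a half cadence, which is not stronger than the preceding imperfect authentic cadence; the 3 phrases lack an overall antecedent–consequent design and so form a phrase group.

phrase group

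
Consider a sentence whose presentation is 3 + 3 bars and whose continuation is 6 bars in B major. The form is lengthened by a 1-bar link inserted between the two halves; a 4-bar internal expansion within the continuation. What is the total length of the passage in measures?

Basic sentence: 3 + 3 + 6 = 12 bars.
12 (basic form) + 1 (link) + 4 (internal expansion) = 17.

17 measures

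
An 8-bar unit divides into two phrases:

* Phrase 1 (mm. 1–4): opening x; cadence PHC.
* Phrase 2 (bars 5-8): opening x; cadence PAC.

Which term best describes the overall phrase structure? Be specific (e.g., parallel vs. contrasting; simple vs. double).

parallel period

Phrase 1 ends with a Phrygian half cadence (weaker) and phrase 2 with a perfect authentic cadence (stronger): antecedent + consequent = a period.
The two phrases open with the same material (x / x), so the period is parallel.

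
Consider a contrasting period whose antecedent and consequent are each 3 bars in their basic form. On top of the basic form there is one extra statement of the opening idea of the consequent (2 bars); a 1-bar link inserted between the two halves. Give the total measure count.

9 measures

Basic contrasting period: 3 + 3 = 6 bars.
6 (basic form) + 2 (extra statement) + 1 (link) = 9.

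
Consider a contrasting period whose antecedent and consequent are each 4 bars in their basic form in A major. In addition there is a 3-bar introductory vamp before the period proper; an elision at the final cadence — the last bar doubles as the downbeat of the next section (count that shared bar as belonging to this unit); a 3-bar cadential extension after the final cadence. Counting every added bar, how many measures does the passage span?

14 measures

Basic contrasting period: 4 + 4 = 8 bars.
8 (basic form) + 3 (introduction) + 3 (cadential extension) = 14.
The elision shares a bar with the next section but does not change this unit's count.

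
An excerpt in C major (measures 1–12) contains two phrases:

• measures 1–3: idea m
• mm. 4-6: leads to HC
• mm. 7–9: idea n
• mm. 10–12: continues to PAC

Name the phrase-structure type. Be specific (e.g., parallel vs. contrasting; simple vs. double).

contrasting period

Phrase 1 ends with a half cadence (weaker) and phrase 2 with a perfect authentic cadence (stronger): antecedent + consequent = a period.
The two phrases open with different material (m / n), so the period is contrasting.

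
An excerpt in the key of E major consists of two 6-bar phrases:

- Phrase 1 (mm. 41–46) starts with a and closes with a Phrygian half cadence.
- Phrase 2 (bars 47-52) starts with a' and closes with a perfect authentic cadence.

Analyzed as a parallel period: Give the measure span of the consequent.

The antecedent is the phrase ending with the weaker cadence (Phrygian half cadence, phrase 1) and the consequent the one ending more conclusively (perfect authentic cadence, phrase 2); the consequent is mm. 47–52.

measures 47–52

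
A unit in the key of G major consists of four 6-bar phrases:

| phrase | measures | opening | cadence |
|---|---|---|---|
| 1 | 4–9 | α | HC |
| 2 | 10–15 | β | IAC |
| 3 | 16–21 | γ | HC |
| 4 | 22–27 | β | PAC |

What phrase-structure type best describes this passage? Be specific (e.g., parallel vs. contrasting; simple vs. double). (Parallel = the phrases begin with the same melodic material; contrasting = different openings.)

Four phrases in two halves: the first half (mm. 4-15) ends with an imperfect authentic cadence, the second (bars 16–27) with a perfect authentic cadence — a large antecedent–consequent pair, i.e. a double period.
Phrase 3 begins with different material from phrase 1, making it contrasting.

contrasting double period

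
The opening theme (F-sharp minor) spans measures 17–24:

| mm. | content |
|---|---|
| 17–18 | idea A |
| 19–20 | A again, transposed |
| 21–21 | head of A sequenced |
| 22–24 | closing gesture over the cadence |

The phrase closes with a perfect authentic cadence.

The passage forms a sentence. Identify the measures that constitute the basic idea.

The presentation of a sentence is the basic idea (mm. 17-18) plus its repetition (mm. 19-20); the basic idea is therefore mm. 17–18.

measures 17–18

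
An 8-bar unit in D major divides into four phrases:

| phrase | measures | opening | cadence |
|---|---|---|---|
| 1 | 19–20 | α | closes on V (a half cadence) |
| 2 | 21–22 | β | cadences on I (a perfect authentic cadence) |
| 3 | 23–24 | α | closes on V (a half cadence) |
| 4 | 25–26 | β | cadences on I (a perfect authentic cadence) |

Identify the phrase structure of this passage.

repeated period

The cadence pattern HC–PAC–HC–PAC is weak–strong twice, and phrases 3–4 restate phrases 1–2: a period heard twice, not a double period (which would end weakly at phrase 2).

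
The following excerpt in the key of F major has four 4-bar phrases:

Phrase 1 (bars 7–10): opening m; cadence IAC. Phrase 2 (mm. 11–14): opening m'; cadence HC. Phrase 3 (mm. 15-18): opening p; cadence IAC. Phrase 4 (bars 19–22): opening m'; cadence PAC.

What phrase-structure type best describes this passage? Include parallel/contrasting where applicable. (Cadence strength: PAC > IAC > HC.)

contrasting double period

Four phrases in two halves: the first half (bars 7–14) ends with a half cadence, the second (mm. 15-22) with a perfect authentic cadence — a large antecedent–consequent pair, i.e. a double period.
Phrase 3 begins with different material from phrase 1, making it contrasting.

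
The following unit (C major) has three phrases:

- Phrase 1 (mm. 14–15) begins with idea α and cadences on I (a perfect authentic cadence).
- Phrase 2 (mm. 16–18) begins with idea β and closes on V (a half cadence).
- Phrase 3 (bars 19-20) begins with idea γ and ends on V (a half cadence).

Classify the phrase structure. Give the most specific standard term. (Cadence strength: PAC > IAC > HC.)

The final phrase closes with a half cadence, which is not stronger than the preceding half cadence; the 3 phrases lack an overall antecedent–consequent design and so form a phrase group.

phrase group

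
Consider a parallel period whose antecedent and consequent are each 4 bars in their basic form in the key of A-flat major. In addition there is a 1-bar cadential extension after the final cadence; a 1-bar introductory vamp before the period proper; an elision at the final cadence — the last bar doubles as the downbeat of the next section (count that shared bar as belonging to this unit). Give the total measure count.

Basic parallel period: 4 + 4 = 8 bars.
8 (basic form) + 1 (cadential extension) + 1 (introduction) = 10.
The elision shares a bar with the next section but does not change this unit's count.

10 measures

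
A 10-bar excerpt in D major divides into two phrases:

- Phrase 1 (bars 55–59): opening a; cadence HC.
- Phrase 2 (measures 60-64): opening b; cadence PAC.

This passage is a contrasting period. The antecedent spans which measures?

measures 55–59

The antecedent is the phrase ending with the weaker cadence (half cadence, phrase 1) and the consequent the one ending more conclusively (perfect authentic cadence, phrase 2); the antecedent is bars 55–59.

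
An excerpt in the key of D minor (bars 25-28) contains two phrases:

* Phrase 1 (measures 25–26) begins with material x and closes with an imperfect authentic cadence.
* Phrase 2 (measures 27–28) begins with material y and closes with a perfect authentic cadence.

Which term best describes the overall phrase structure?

contrasting period

Phrase 1 ends with an imperfect authentic cadence (weaker) and phrase 2 with a perfect authentic cadence (stronger): antecedent + consequent = a period.
The two phrases open with different material (x / y), so the period is contrasting.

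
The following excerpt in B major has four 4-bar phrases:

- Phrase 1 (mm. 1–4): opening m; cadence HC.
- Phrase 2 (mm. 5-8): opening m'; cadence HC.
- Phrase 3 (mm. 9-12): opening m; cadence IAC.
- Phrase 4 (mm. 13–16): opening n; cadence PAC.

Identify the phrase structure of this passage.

parallel double period

Four phrases in two halves: the first half (bars 1–8) ends with a half cadence, the second (measures 9–16) with a perfect authentic cadence — a large antecedent–consequent pair, i.e. a double period.
Phrase 3 begins with the same material as phrase 1, making it parallel.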